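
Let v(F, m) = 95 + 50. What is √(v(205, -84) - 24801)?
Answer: 4*I*√1541 ≈ 157.02*I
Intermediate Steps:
v(F, m) = 145
√(v(205, -84) - 24801) = √(145 - 24801) = √(-24656) = 4*I*√1541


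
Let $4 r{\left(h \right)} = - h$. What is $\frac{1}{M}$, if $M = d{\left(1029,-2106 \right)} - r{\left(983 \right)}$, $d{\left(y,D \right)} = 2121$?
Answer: $\frac{4}{9467} \approx 0.00042252$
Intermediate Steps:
$r{\left(h \right)} = - \frac{h}{4}$ ($r{\left(h \right)} = \frac{\left(-1\right) h}{4} = - \frac{h}{4}$)
$M = \frac{9467}{4}$ ($M = 2121 - \left(- \frac{1}{4}\right) 983 = 2121 - - \frac{983}{4} = 2121 + \frac{983}{4} = \frac{9467}{4} \approx 2366.8$)
$\frac{1}{M} = \frac{1}{\frac{9467}{4}} = \frac{4}{9467}$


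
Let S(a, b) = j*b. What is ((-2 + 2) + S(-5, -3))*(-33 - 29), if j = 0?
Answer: 0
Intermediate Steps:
S(a, b) = 0 (S(a, b) = 0*b = 0)
((-2 + 2) + S(-5, -3))*(-33 - 29) = ((-2 + 2) + 0)*(-33 - 29) = (0 + 0)*(-62) = 0*(-62) = 0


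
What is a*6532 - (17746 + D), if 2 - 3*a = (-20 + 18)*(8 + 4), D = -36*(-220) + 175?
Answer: 92309/3 ≈ 30770.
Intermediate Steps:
D = 8095 (D = 7920 + 175 = 8095)
a = 26/3 (a = ⅔ - (-20 + 18)*(8 + 4)/3 = ⅔ - (-2)*12/3 = ⅔ - ⅓*(-24) = ⅔ + 8 = 26/3 ≈ 8.6667)
a*6532 - (17746 + D) = (26/3)*6532 - (17746 + 8095) = 169832/3 - 1*25841 = 169832/3 - 25841 = 92309/3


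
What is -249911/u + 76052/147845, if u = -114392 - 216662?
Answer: 62125410603/48944678630 ≈ 1.2693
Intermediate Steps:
u = -331054
-249911/u + 76052/147845 = -249911/(-331054) + 76052/147845 = -249911*(-1/331054) + 76052*(1/147845) = 249911/331054 + 76052/147845 = 62125410603/48944678630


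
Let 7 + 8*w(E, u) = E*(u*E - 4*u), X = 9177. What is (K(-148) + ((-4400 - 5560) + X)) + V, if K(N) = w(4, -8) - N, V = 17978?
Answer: 138737/8 ≈ 17342.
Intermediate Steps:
w(E, u) = -7/8 + E*(-4*u + E*u)/8 (w(E, u) = -7/8 + (E*(u*E - 4*u))/8 = -7/8 + (E*(E*u - 4*u))/8 = -7/8 + (E*(-4*u + E*u))/8 = -7/8 + E*(-4*u + E*u)/8)
K(N) = -7/8 - N (K(N) = (-7/8 - ½*4*(-8) + (⅛)*(-8)*4²) - N = (-7/8 + 16 + (⅛)*(-8)*16) - N = (-7/8 + 16 - 16) - N = -7/8 - N)
(K(-148) + ((-4400 - 5560) + X)) + V = ((-7/8 - 1*(-148)) + ((-4400 - 5560) + 9177)) + 17978 = ((-7/8 + 148) + (-9960 + 9177)) + 17978 = (1177/8 - 783) + 17978 = -5087/8 + 17978 = 138737/8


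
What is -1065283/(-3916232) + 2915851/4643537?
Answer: 16365830019403/18185168192584 ≈ 0.89995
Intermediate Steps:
-1065283/(-3916232) + 2915851/4643537 = -1065283*(-1/3916232) + 2915851*(1/4643537) = 1065283/3916232 + 2915851/4643537 = 16365830019403/18185168192584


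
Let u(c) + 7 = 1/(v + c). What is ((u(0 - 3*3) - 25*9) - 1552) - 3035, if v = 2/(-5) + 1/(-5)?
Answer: -231317/48 ≈ -4819.1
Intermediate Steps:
v = -⅗ (v = 2*(-⅕) + 1*(-⅕) = -⅖ - ⅕ = -⅗ ≈ -0.60000)
u(c) = -7 + 1/(-⅗ + c)
((u(0 - 3*3) - 25*9) - 1552) - 3035 = (((26 - 35*(0 - 3*3))/(-3 + 5*(0 - 3*3)) - 25*9) - 1552) - 3035 = (((26 - 35*(0 - 1*9))/(-3 + 5*(0 - 1*9)) - 225) - 1552) - 3035 = (((26 - 35*(0 - 9))/(-3 + 5*(0 - 9)) - 225) - 1552) - 3035 = (((26 - 35*(-9))/(-3 + 5*(-9)) - 225) - 1552) - 3035 = (((26 + 315)/(-3 - 45) - 225) - 1552) - 3035 = ((341/(-48) - 225) - 1552) - 3035 = ((-1/48*341 - 225) - 1552) - 3035 = ((-341/48 - 225) - 1552) - 3035 = (-11141/48 - 1552) - 3035 = -85637/48 - 3035 = -231317/48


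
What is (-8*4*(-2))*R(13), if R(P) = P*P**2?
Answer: 140608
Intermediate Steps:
R(P) = P**3
(-8*4*(-2))*R(13) = (-8*4*(-2))*13**3 = -32*(-2)*2197 = 64*2197 = 140608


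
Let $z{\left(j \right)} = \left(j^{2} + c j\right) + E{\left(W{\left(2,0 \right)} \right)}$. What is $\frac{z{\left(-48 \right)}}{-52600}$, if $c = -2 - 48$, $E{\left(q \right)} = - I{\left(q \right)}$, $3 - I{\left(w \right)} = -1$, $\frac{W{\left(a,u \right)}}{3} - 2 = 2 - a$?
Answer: $- \frac{47}{526} \approx -0.089354$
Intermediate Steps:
$W{\left(a,u \right)} = 12 - 3 a$ ($W{\left(a,u \right)} = 6 + 3 \left(2 - a\right) = 6 - \left(-6 + 3 a\right) = 12 - 3 a$)
$I{\left(w \right)} = 4$ ($I{\left(w \right)} = 3 - -1 = 3 + 1 = 4$)
$E{\left(q \right)} = -4$ ($E{\left(q \right)} = \left(-1\right) 4 = -4$)
$c = -50$ ($c = -2 - 48 = -50$)
$z{\left(j \right)} = -4 + j^{2} - 50 j$ ($z{\left(j \right)} = \left(j^{2} - 50 j\right) - 4 = -4 + j^{2} - 50 j$)
$\frac{z{\left(-48 \right)}}{-52600} = \frac{-4 + \left(-48\right)^{2} - -2400}{-52600} = \left(-4 + 2304 + 2400\right) \left(- \frac{1}{52600}\right) = 4700 \left(- \frac{1}{52600}\right) = - \frac{47}{526}$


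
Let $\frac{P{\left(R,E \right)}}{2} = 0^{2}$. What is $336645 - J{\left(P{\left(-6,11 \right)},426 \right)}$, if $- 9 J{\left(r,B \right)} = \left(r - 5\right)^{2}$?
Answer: $\frac{3029830}{9} \approx 3.3665 \cdot 10^{5}$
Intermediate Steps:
$P{\left(R,E \right)} = 0$ ($P{\left(R,E \right)} = 2 \cdot 0^{2} = 2 \cdot 0 = 0$)
$J{\left(r,B \right)} = - \frac{\left(-5 + r\right)^{2}}{9}$ ($J{\left(r,B \right)} = - \frac{\left(r - 5\right)^{2}}{9} = - \frac{\left(-5 + r\right)^{2}}{9}$)
$336645 - J{\left(P{\left(-6,11 \right)},426 \right)} = 336645 - - \frac{\left(-5 + 0\right)^{2}}{9} = 336645 - - \frac{\left(-5\right)^{2}}{9} = 336645 - \left(- \frac{1}{9}\right) 25 = 336645 - - \frac{25}{9} = 336645 + \frac{25}{9} = \frac{3029830}{9}$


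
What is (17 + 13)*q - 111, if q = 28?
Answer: 729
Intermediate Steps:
(17 + 13)*q - 111 = (17 + 13)*28 - 111 = 30*28 - 111 = 840 - 111 = 729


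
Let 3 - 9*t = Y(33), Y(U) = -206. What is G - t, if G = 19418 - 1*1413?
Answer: 161836/9 ≈ 17982.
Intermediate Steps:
G = 18005 (G = 19418 - 1413 = 18005)
t = 209/9 (t = 1/3 - 1/9*(-206) = 1/3 + 206/9 = 209/9 ≈ 23.222)
G - t = 18005 - 1*209/9 = 18005 - 209/9 = 161836/9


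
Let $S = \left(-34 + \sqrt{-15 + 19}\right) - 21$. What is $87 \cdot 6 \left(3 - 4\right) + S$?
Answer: $-575$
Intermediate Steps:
$S = -53$ ($S = \left(-34 + \sqrt{4}\right) - 21 = \left(-34 + 2\right) - 21 = -32 - 21 = -53$)
$87 \cdot 6 \left(3 - 4\right) + S = 87 \cdot 6 \left(3 - 4\right) - 53 = 87 \cdot 6 \left(-1\right) - 53 = 87 \left(-6\right) - 53 = -522 - 53 = -575$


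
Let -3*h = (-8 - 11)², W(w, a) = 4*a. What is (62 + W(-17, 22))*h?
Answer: -18050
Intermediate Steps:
h = -361/3 (h = -(-8 - 11)²/3 = -⅓*(-19)² = -⅓*361 = -361/3 ≈ -120.33)
(62 + W(-17, 22))*h = (62 + 4*22)*(-361/3) = (62 + 88)*(-361/3) = 150*(-361/3) = -18050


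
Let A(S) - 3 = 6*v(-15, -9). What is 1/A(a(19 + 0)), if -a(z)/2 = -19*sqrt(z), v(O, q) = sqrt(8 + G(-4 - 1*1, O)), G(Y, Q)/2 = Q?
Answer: 1/267 - 2*I*sqrt(22)/267 ≈ 0.0037453 - 0.035134*I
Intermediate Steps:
G(Y, Q) = 2*Q
v(O, q) = sqrt(8 + 2*O)
a(z) = 38*sqrt(z) (a(z) = -(-38)*sqrt(z) = 38*sqrt(z))
A(S) = 3 + 6*I*sqrt(22) (A(S) = 3 + 6*sqrt(8 + 2*(-15)) = 3 + 6*sqrt(8 - 30) = 3 + 6*sqrt(-22) = 3 + 6*(I*sqrt(22)) = 3 + 6*I*sqrt(22))
1/A(a(19 + 0)) = 1/(3 + 6*I*sqrt(22))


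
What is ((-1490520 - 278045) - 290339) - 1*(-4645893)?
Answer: 2586989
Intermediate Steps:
((-1490520 - 278045) - 290339) - 1*(-4645893) = (-1768565 - 290339) + 4645893 = -2058904 + 4645893 = 2586989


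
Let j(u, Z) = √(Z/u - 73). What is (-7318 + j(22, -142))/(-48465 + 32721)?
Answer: 3659/7872 - I*√9614/173184 ≈ 0.46481 - 0.00056617*I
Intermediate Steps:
j(u, Z) = √(-73 + Z/u)
(-7318 + j(22, -142))/(-48465 + 32721) = (-7318 + √(-73 - 142/22))/(-48465 + 32721) = (-7318 + √(-73 - 142*1/22))/(-15744) = (-7318 + √(-73 - 71/11))*(-1/15744) = (-7318 + √(-874/11))*(-1/15744) = (-7318 + I*√9614/11)*(-1/15744) = 3659/7872 - I*√9614/173184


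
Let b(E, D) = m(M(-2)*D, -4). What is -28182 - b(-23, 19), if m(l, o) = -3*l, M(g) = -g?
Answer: -28068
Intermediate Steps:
b(E, D) = -6*D (b(E, D) = -3*(-1*(-2))*D = -6*D)
-28182 - b(-23, 19) = -28182 - (-6)*19 = -28182 - 1*(-114) = -28182 + 114 = -28068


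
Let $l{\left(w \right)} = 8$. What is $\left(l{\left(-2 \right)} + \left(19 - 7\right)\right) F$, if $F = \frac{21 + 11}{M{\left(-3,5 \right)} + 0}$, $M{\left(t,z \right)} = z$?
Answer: $128$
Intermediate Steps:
$F = \frac{32}{5}$ ($F = \frac{21 + 11}{5 + 0} = \frac{32}{5} \approx 6.4$)
$\left(l{\left(-2 \right)} + \left(19 - 7\right)\right) F = \left(8 + \left(19 - 7\right)\right) \frac{32}{5} = \left(8 + 12\right) \frac{32}{5} = 20 \cdot \frac{32}{5} = 128$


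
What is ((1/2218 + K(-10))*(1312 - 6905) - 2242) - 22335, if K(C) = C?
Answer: 69535361/2218 ≈ 31350.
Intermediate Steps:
((1/2218 + K(-10))*(1312 - 6905) - 2242) - 22335 = ((1/2218 - 10)*(1312 - 6905) - 2242) - 22335 = ((1/2218 - 10)*(-5593) - 2242) - 22335 = (-22179/2218*(-5593) - 2242) - 22335 = (124047147/2218 - 2242) - 22335 = 119074391/2218 - 22335 = 69535361/2218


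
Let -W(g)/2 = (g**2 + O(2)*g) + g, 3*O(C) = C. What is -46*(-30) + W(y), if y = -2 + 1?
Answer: 4144/3 ≈ 1381.3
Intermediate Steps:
O(C) = C/3
y = -1
W(g) = -2*g**2 - 10*g/3 (W(g) = -2*((g**2 + ((1/3)*2)*g) + g) = -2*((g**2 + 2*g/3) + g) = -2*(g**2 + 5*g/3) = -2*g**2 - 10*g/3)
-46*(-30) + W(y) = -46*(-30) - 2/3*(-1)*(5 + 3*(-1)) = 1380 - 2/3*(-1)*(5 - 3) = 1380 - 2/3*(-1)*2 = 1380 + 4/3 = 4144/3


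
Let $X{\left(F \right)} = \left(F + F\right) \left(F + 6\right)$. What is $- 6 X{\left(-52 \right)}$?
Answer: $-28704$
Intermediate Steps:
$X{\left(F \right)} = 2 F \left(6 + F\right)$
$- 6 X{\left(-52 \right)} = - 6 \cdot 2 \left(-52\right) \left(6 - 52\right) = - 6 \cdot 2 \left(-52\right) \left(-46\right) = \left(-6\right) 4784 = -28704$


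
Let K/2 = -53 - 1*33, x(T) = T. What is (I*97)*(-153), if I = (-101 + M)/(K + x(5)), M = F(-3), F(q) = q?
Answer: -1543464/167 ≈ -9242.3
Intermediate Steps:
M = -3
K = -172 (K = 2*(-53 - 1*33) = 2*(-53 - 33) = 2*(-86) = -172)
I = 104/167 (I = (-101 - 3)/(-172 + 5) = -104/(-167) = -104*(-1/167) = 104/167 ≈ 0.62275)
(I*97)*(-153) = ((104/167)*97)*(-153) = (10088/167)*(-153) = -1543464/167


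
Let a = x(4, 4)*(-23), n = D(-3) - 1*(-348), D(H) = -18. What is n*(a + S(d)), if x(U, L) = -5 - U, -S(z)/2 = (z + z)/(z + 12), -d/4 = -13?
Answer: 134475/2 ≈ 67238.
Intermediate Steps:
d = 52 (d = -4*(-13) = 52)
S(z) = -4*z/(12 + z) (S(z) = -2*(z + z)/(z + 12) = -2*2*z/(12 + z) = -4*z/(12 + z))
n = 330 (n = -18 - 1*(-348) = -18 + 348 = 330)
a = 207 (a = (-5 - 1*4)*(-23) = (-5 - 4)*(-23) = -9*(-23) = 207)
n*(a + S(d)) = 330*(207 - 4*52/(12 + 52)) = 330*(207 - 4*52/64) = 330*(207 - 4*52*1/64) = 330*(207 - 13/4) = 330*(815/4) = 134475/2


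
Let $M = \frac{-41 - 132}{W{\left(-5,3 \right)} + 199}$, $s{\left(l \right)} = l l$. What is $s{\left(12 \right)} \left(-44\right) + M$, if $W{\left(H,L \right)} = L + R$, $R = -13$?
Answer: $- \frac{1197677}{189} \approx -6336.9$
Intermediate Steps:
$s{\left(l \right)} = l^{2}$
$W{\left(H,L \right)} = -13 + L$ ($W{\left(H,L \right)} = L - 13 = -13 + L$)
$M = - \frac{173}{189}$ ($M = \frac{-41 - 132}{\left(-13 + 3\right) + 199} = - \frac{173}{-10 + 199} = - \frac{173}{189} \approx -0.91534$)
$s{\left(12 \right)} \left(-44\right) + M = 12^{2} \left(-44\right) - \frac{173}{189} = 144 \left(-44\right) - \frac{173}{189} = -6336 - \frac{173}{189} = - \frac{1197677}{189}$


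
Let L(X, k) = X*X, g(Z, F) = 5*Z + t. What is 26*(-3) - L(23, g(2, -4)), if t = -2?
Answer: -607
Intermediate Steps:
g(Z, F) = -2 + 5*Z (g(Z, F) = 5*Z - 2 = -2 + 5*Z)
L(X, k) = X²
26*(-3) - L(23, g(2, -4)) = 26*(-3) - 1*23² = -78 - 1*529 = -78 - 529 = -607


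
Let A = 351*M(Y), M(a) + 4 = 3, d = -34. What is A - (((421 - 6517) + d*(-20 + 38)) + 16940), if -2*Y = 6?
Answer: -10583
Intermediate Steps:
Y = -3 (Y = -1/2*6 = -3)
M(a) = -1 (M(a) = -4 + 3 = -1)
A = -351 (A = 351*(-1) = -351)
A - (((421 - 6517) + d*(-20 + 38)) + 16940) = -351 - (((421 - 6517) - 34*(-20 + 38)) + 16940) = -351 - ((-6096 - 34*18) + 16940) = -351 - ((-6096 - 612) + 16940) = -351 - (-6708 + 16940) = -351 - 1*10232 = -351 - 10232 = -10583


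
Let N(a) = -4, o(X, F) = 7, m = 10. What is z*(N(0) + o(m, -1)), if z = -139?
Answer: -417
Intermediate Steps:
z*(N(0) + o(m, -1)) = -139*(-4 + 7) = -139*3 = -417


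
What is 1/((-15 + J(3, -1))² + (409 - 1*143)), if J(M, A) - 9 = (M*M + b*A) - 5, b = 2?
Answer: 1/282 ≈ 0.0035461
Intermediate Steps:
J(M, A) = 4 + M² + 2*A (J(M, A) = 9 + ((M*M + 2*A) - 5) = 9 + ((M² + 2*A) - 5) = 9 + (-5 + M² + 2*A) = 4 + M² + 2*A)
1/((-15 + J(3, -1))² + (409 - 1*143)) = 1/((-15 + (4 + 3² + 2*(-1)))² + (409 - 1*143)) = 1/((-15 + (4 + 9 - 2))² + (409 - 143)) = 1/((-15 + 11)² + 266) = 1/((-4)² + 266) = 1/(16 + 266) = 1/282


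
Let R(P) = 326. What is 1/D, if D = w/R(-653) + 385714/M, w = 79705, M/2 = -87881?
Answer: 28649206/6941683723 ≈ 0.0041271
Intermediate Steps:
M = -175762 (M = 2*(-87881) = -175762)
D = 6941683723/28649206 (D = 79705/326 + 385714/(-175762) = 79705*(1/326) + 385714*(-1/175762) = 79705/326 - 192857/87881 = 6941683723/28649206 ≈ 242.30)
1/D = 1/(6941683723/28649206) = 28649206/6941683723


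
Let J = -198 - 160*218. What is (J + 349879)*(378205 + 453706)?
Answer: 261886414711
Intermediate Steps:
J = -35078 (J = -198 - 34880 = -35078)
(J + 349879)*(378205 + 453706) = (-35078 + 349879)*(378205 + 453706) = 314801*831911 = 261886414711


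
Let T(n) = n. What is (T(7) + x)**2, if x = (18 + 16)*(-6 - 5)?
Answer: 134689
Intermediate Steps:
x = -374 (x = 34*(-11) = -374)
(T(7) + x)**2 = (7 - 374)**2 = (-367)**2 = 134689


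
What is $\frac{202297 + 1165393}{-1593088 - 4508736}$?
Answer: $- \frac{683845}{3050912} \approx -0.22414$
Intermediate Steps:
$\frac{202297 + 1165393}{-1593088 - 4508736} = \frac{1367690}{-6101824} = 1367690 \left(- \frac{1}{6101824}\right) = - \frac{683845}{3050912}$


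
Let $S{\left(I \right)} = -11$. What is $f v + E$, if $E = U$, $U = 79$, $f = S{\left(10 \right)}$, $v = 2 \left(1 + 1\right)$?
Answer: $35$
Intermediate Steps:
$v = 4$ ($v = 2 \cdot 2 = 4$)
$f = -11$
$E = 79$
$f v + E = \left(-11\right) 4 + 79 = -44 + 79 = 35$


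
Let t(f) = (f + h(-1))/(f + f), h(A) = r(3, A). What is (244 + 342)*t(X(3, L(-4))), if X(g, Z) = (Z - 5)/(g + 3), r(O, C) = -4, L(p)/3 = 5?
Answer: -2051/5 ≈ -410.20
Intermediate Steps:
L(p) = 15 (L(p) = 3*5 = 15)
h(A) = -4
X(g, Z) = (-5 + Z)/(3 + g)
t(f) = (-4 + f)/(2*f) (t(f) = (f - 4)/(f + f) = (-4 + f)/((2*f)) = (-4 + f)*(1/(2*f)) = (-4 + f)/(2*f))
(244 + 342)*t(X(3, L(-4))) = (244 + 342)*((-4 + (-5 + 15)/(3 + 3))/(2*(((-5 + 15)/(3 + 3))))) = 586*((-4 + 10/6)/(2*((10/6)))) = 586*((-4 + (⅙)*10)/(2*(((⅙)*10)))) = 586*((-4 + 5/3)/(2*(5/3))) = 586*((½)*(⅗)*(-7/3)) = 586*(-7/10) = -2051/5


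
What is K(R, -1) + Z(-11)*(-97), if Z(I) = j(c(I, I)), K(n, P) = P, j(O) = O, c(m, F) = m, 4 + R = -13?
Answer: 1066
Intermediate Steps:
R = -17 (R = -4 - 13 = -17)
Z(I) = I
K(R, -1) + Z(-11)*(-97) = -1 - 11*(-97) = -1 + 1067 = 1066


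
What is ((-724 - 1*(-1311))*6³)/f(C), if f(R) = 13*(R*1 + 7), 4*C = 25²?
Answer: 507168/8489 ≈ 59.744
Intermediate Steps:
C = 625/4 (C = (¼)*25² = (¼)*625 = 625/4 ≈ 156.25)
f(R) = 91 + 13*R (f(R) = 13*(R + 7) = 13*(7 + R) = 91 + 13*R)
((-724 - 1*(-1311))*6³)/f(C) = ((-724 - 1*(-1311))*6³)/(91 + 13*(625/4)) = ((-724 + 1311)*216)/(91 + 8125/4) = (587*216)/(8489/4) = 126792*(4/8489) = 507168/8489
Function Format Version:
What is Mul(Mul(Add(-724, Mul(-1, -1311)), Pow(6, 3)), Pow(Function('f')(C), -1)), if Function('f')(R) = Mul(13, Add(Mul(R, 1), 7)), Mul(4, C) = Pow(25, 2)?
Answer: Rational(507168, 8489) ≈ 59.744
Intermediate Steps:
C = Rational(625, 4) (C = Mul(Rational(1, 4), Pow(25, 2)) = Mul(Rational(1, 4), 625) = Rational(625, 4) ≈ 156.25)
Function('f')(R) = Add(91, Mul(13, R)) (Function('f')(R) = Mul(13, Add(R, 7)) = Mul(13, Add(7, R)) = Add(91, Mul(13, R)))
Mul(Mul(Add(-724, Mul(-1, -1311)), Pow(6, 3)), Pow(Function('f')(C), -1)) = Mul(Mul(Add(-724, Mul(-1, -1311)), Pow(6, 3)), Pow(Add(91, Mul(13, Rational(625, 4))), -1)) = Mul(Mul(Add(-724, 1311), 216), Pow(Add(91, Rational(8125, 4)), -1)) = Mul(Mul(587, 216), Pow(Rational(8489, 4), -1)) = Mul(126792, Rational(4, 8489)) = Rational(507168, 8489)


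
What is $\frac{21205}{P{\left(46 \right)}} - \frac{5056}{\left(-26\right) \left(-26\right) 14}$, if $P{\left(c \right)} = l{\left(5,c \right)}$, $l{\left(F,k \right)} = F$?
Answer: $\frac{5016471}{1183} \approx 4240.5$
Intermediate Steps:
$P{\left(c \right)} = 5$
$\frac{21205}{P{\left(46 \right)}} - \frac{5056}{\left(-26\right) \left(-26\right) 14} = \frac{21205}{5} - \frac{5056}{\left(-26\right) \left(-26\right) 14} = 21205 \cdot \frac{1}{5} - \frac{5056}{676 \cdot 14} = 4241 - \frac{5056}{9464} = 4241 - \frac{632}{1183} = \frac{5016471}{1183}$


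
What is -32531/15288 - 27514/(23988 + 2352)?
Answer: -35486127/11185720 ≈ -3.1724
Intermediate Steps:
-32531/15288 - 27514/(23988 + 2352) = -32531*1/15288 - 27514/26340 = -32531/15288 - 27514*1/26340 = -32531/15288 - 13757/13170 = -35486127/11185720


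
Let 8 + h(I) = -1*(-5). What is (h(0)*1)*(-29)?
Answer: 87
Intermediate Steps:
h(I) = -3 (h(I) = -8 - 1*(-5) = -8 + 5 = -3)
(h(0)*1)*(-29) = -3*1*(-29) = -3*(-29) = 87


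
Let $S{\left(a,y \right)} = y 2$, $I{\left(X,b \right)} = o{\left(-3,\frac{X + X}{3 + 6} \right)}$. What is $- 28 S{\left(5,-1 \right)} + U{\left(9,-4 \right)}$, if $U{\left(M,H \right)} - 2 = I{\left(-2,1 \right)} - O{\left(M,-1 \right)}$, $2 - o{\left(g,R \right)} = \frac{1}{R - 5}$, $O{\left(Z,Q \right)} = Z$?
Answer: $\frac{2508}{49} \approx 51.184$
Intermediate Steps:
$o{\left(g,R \right)} = 2 - \frac{1}{-5 + R}$ ($o{\left(g,R \right)} = 2 - \frac{1}{R - 5} = 2 - \frac{1}{-5 + R}$)
$I{\left(X,b \right)} = \frac{-11 + \frac{4 X}{9}}{-5 + \frac{2 X}{9}}$ ($I{\left(X,b \right)} = \frac{-11 + 2 \frac{X + X}{3 + 6}}{-5 + \frac{X + X}{3 + 6}} = \frac{-11 + 2 \frac{2 X}{9}}{-5 + \frac{2 X}{9}} = \frac{-11 + \frac{4 X}{9}}{-5 + \frac{2 X}{9}}$)
$S{\left(a,y \right)} = 2 y$
$U{\left(M,H \right)} = \frac{205}{49} - M$ ($U{\left(M,H \right)} = 2 - \left(M - \frac{-99 + 4 \left(-2\right)}{-45 + 2 \left(-2\right)}\right) = 2 - \left(M - \frac{-99 - 8}{-45 - 4}\right) = 2 - \left(M - \frac{1}{-49} \left(-107\right)\right) = 2 - \left(- \frac{107}{49} + M\right) = \frac{205}{49} - M$)
$- 28 S{\left(5,-1 \right)} + U{\left(9,-4 \right)} = - 28 \cdot 2 \left(-1\right) + \left(\frac{205}{49} - 9\right) = \left(-28\right) \left(-2\right) + \left(\frac{205}{49} - 9\right) = 56 - \frac{236}{49} = \frac{2508}{49}$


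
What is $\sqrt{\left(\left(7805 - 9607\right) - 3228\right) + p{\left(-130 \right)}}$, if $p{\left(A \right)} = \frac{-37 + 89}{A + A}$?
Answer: $\frac{i \sqrt{125755}}{5} \approx 70.924 i$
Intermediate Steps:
$p{\left(A \right)} = \frac{26}{A}$ ($p{\left(A \right)} = \frac{52}{2 A} = 52 \frac{1}{2 A} = \frac{26}{A}$)
$\sqrt{\left(\left(7805 - 9607\right) - 3228\right) + p{\left(-130 \right)}} = \sqrt{\left(\left(7805 - 9607\right) - 3228\right) + \frac{26}{-130}} = \sqrt{\left(-1802 - 3228\right) + 26 \left(- \frac{1}{130}\right)} = \sqrt{-5030 - \frac{1}{5}} = \sqrt{- \frac{25151}{5}} = \frac{i \sqrt{125755}}{5}$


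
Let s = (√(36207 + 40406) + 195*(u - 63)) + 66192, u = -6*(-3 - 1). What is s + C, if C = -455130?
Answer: -396543 + √76613 ≈ -3.9627e+5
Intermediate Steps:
u = 24 (u = -6*(-4) = 24)
s = 58587 + √76613 (s = (√(36207 + 40406) + 195*(24 - 63)) + 66192 = (√76613 + 195*(-39)) + 66192 = (√76613 - 7605) + 66192 = (-7605 + √76613) + 66192 = 58587 + √76613 ≈ 58864.)
s + C = (58587 + √76613) - 455130 = -396543 + √76613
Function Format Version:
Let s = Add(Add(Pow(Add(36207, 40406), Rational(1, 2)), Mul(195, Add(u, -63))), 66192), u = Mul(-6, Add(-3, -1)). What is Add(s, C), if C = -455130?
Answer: Add(-396543, Pow(76613, Rational(1, 2))) ≈ -3.9627e+5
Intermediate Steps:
u = 24 (u = Mul(-6, -4) = 24)
s = Add(58587, Pow(76613, Rational(1, 2))) (s = Add(Add(Pow(Add(36207, 40406), Rational(1, 2)), Mul(195, Add(24, -63))), 66192) = Add(Add(Pow(76613, Rational(1, 2)), Mul(195, -39)), 66192) = Add(Add(Pow(76613, Rational(1, 2)), -7605), 66192) = Add(Add(-7605, Pow(76613, Rational(1, 2))), 66192) = Add(58587, Pow(76613, Rational(1, 2))) ≈ 58864.)
Add(s, C) = Add(Add(58587, Pow(76613, Rational(1, 2))), -455130) = Add(-396543, Pow(76613, Rational(1, 2)))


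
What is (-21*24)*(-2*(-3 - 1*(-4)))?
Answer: 1008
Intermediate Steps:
(-21*24)*(-2*(-3 - 1*(-4))) = -(-1008)*(-3 + 4) = -(-1008) = -504*(-2) = 1008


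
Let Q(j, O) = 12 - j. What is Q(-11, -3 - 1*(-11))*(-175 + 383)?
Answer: 4784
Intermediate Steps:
Q(-11, -3 - 1*(-11))*(-175 + 383) = (12 - 1*(-11))*(-175 + 383) = (12 + 11)*208 = 23*208 = 4784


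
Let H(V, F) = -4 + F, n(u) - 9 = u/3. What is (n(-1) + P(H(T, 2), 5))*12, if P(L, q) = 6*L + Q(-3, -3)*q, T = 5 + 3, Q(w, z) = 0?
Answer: -40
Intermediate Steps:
n(u) = 9 + u/3
T = 8
P(L, q) = 6*L (P(L, q) = 6*L + 0*q = 6*L + 0 = 6*L)
(n(-1) + P(H(T, 2), 5))*12 = ((9 + (1/3)*(-1)) + 6*(-4 + 2))*12 = ((9 - 1/3) + 6*(-2))*12 = (26/3 - 12)*12 = -10/3*12 = -40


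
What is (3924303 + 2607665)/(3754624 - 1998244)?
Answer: 1632992/439095 ≈ 3.7190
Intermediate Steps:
(3924303 + 2607665)/(3754624 - 1998244) = 6531968/1756380 = 6531968*(1/1756380) = 1632992/439095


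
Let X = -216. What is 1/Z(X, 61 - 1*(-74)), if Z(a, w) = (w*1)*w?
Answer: 1/18225 ≈ 5.4870e-5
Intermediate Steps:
Z(a, w) = w² (Z(a, w) = w*w = w²)
1/Z(X, 61 - 1*(-74)) = 1/((61 - 1*(-74))²) = 1/((61 + 74)²) = 1/(135²) = 1/18225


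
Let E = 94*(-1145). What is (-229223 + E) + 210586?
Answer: -126267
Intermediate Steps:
E = -107630
(-229223 + E) + 210586 = (-229223 - 107630) + 210586 = -336853 + 210586 = -126267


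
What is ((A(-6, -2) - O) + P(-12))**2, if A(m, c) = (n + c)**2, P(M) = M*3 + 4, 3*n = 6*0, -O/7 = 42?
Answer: 70756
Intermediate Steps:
O = -294 (O = -7*42 = -294)
n = 0 (n = (6*0)/3 = (1/3)*0 = 0)
P(M) = 4 + 3*M (P(M) = 3*M + 4 = 4 + 3*M)
A(m, c) = c**2 (A(m, c) = (0 + c)**2 = c**2)
((A(-6, -2) - O) + P(-12))**2 = (((-2)**2 - 1*(-294)) + (4 + 3*(-12)))**2 = ((4 + 294) + (4 - 36))**2 = (298 - 32)**2 = 266**2 = 70756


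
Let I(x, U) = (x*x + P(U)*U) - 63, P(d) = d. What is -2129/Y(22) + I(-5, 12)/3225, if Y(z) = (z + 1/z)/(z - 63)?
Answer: 1238641192/312825 ≈ 3959.5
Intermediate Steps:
I(x, U) = -63 + U² + x² (I(x, U) = (x*x + U*U) - 63 = (x² + U²) - 63 = (U² + x²) - 63 = -63 + U² + x²)
Y(z) = (z + 1/z)/(-63 + z)
-2129/Y(22) + I(-5, 12)/3225 = -2129*22*(-63 + 22)/(1 + 22²) + (-63 + 12² + (-5)²)/3225 = -2129*(-902/(1 + 484)) + (-63 + 144 + 25)*(1/3225) = -2129/((1/22)*(-1/41)*485) + 106*(1/3225) = -2129/(-485/902) + 106/3225 = -2129*(-902/485) + 106/3225 = 1920358/485 + 106/3225 = 1238641192/312825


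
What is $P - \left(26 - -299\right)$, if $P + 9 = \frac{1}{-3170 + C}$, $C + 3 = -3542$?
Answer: $- \frac{2242811}{6715} \approx -334.0$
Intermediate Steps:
$C = -3545$ ($C = -3 - 3542 = -3545$)
$P = - \frac{60436}{6715}$ ($P = -9 + \frac{1}{-3170 - 3545} = -9 + \frac{1}{-6715} = -9 - \frac{1}{6715} = - \frac{60436}{6715} \approx -9.0002$)
$P - \left(26 - -299\right) = - \frac{60436}{6715} - \left(26 - -299\right) = - \frac{60436}{6715} - \left(26 + 299\right) = - \frac{60436}{6715} - 325 = - \frac{2242811}{6715}$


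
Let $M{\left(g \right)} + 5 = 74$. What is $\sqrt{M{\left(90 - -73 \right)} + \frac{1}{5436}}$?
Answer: $\frac{\sqrt{56637835}}{906} \approx 8.3066$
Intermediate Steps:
$M{\left(g \right)} = 69$ ($M{\left(g \right)} = -5 + 74 = 69$)
$\sqrt{M{\left(90 - -73 \right)} + \frac{1}{5436}} = \sqrt{69 + \frac{1}{5436}} = \sqrt{\frac{375085}{5436}} = \frac{\sqrt{56637835}}{906}$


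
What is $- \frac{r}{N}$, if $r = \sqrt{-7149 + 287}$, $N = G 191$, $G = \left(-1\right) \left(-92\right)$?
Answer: $- \frac{i \sqrt{6862}}{17572} \approx - 0.0047142 i$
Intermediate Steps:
$G = 92$
$N = 17572$ ($N = 92 \cdot 191 = 17572$)
$r = i \sqrt{6862}$ ($r = \sqrt{-6862} = i \sqrt{6862} \approx 82.837 i$)
$- \frac{r}{N} = - \frac{i \sqrt{6862}}{17572}$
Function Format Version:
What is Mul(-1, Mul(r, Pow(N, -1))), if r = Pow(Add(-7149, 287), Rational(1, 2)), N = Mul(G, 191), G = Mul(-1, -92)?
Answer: Mul(Rational(-1, 17572), I, Pow(6862, Rational(1, 2))) ≈ Mul(-0.0047142, I)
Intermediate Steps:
G = 92
N = 17572 (N = Mul(92, 191) = 17572)
r = Mul(I, Pow(6862, Rational(1, 2))) (r = Pow(-6862, Rational(1, 2)) = Mul(I, Pow(6862, Rational(1, 2))) ≈ Mul(82.837, I))
Mul(-1, Mul(r, Pow(N, -1))) = Mul(-1, Mul(Mul(I, Pow(6862, Rational(1, 2))), Pow(17572, -1))) = Mul(-1, Mul(Mul(I, Pow(6862, Rational(1, 2))), Rational(1, 17572))) = Mul(-1, Mul(Rational(1, 17572), I, Pow(6862, Rational(1, 2)))) = Mul(Rational(-1, 17572), I, Pow(6862, Rational(1, 2)))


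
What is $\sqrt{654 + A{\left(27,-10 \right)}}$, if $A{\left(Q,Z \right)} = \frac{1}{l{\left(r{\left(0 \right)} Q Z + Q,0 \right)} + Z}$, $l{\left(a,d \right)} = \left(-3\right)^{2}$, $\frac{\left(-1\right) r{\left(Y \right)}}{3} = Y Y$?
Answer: $\sqrt{653} \approx 25.554$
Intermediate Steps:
$r{\left(Y \right)} = - 3 Y^{2}$ ($r{\left(Y \right)} = - 3 Y Y = - 3 Y^{2}$)
$l{\left(a,d \right)} = 9$
$A{\left(Q,Z \right)} = \frac{1}{9 + Z}$
$\sqrt{654 + A{\left(27,-10 \right)}} = \sqrt{654 + \frac{1}{9 - 10}} = \sqrt{654 + \frac{1}{-1}} = \sqrt{654 - 1} = \sqrt{653}$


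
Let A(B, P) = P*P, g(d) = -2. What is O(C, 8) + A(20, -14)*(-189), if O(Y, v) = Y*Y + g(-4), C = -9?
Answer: -36965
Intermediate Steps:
A(B, P) = P²
O(Y, v) = -2 + Y² (O(Y, v) = Y*Y - 2 = Y² - 2 = -2 + Y²)
O(C, 8) + A(20, -14)*(-189) = (-2 + (-9)²) + (-14)²*(-189) = (-2 + 81) + 196*(-189) = 79 - 37044 = -36965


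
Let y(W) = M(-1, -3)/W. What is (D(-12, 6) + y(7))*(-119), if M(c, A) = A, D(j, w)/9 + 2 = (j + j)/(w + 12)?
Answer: 3621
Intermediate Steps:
D(j, w) = -18 + 18*j/(12 + w) (D(j, w) = -18 + 9*((j + j)/(w + 12)) = -18 + 9*((2*j)/(12 + w)) = -18 + 9*(2*j/(12 + w)) = -18 + 18*j/(12 + w))
y(W) = -3/W
(D(-12, 6) + y(7))*(-119) = (18*(-12 - 12 - 1*6)/(12 + 6) - 3/7)*(-119) = (18*(-12 - 12 - 6)/18 - 3*⅐)*(-119) = (18*(1/18)*(-30) - 3/7)*(-119) = (-30 - 3/7)*(-119) = -213/7*(-119) = 3621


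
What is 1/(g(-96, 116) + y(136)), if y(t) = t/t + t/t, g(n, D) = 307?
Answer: 1/309 ≈ 0.0032362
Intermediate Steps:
y(t) = 2 (y(t) = 1 + 1 = 2)
1/(g(-96, 116) + y(136)) = 1/(307 + 2) = 1/309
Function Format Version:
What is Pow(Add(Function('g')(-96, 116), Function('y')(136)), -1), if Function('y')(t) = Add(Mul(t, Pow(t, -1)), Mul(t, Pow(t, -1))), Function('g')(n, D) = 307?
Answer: Rational(1, 309) ≈ 0.0032362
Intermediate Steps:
Function('y')(t) = 2 (Function('y')(t) = Add(1, 1) = 2)
Pow(Add(Function('g')(-96, 116), Function('y')(136)), -1) = Pow(Add(307, 2), -1) = Pow(309, -1) = Rational(1, 309)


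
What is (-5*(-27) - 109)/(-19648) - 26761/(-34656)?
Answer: 2050387/2659848 ≈ 0.77087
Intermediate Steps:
(-5*(-27) - 109)/(-19648) - 26761/(-34656) = (135 - 109)*(-1/19648) - 26761*(-1/34656) = 26*(-1/19648) + 26761/34656 = -13/9824 + 26761/34656 = 2050387/2659848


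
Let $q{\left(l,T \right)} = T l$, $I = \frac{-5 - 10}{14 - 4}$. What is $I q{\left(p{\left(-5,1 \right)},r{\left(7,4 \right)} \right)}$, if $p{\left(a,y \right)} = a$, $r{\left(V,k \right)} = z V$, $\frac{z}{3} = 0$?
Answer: $0$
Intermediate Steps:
$z = 0$ ($z = 3 \cdot 0 = 0$)
$I = - \frac{3}{2}$ ($I = - \frac{15}{10} = \left(-15\right) \frac{1}{10} = - \frac{3}{2} \approx -1.5$)
$r{\left(V,k \right)} = 0$ ($r{\left(V,k \right)} = 0 V = 0$)
$I q{\left(p{\left(-5,1 \right)},r{\left(7,4 \right)} \right)} = - \frac{3 \cdot 0 \left(-5\right)}{2} = \left(- \frac{3}{2}\right) 0 = 0$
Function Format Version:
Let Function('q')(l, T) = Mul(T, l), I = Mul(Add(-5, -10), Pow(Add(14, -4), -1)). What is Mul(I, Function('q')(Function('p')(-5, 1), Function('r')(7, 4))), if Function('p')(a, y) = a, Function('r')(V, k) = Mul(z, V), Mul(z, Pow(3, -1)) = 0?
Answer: 0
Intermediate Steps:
z = 0 (z = Mul(3, 0) = 0)
I = Rational(-3, 2) (I = Mul(-15, Pow(10, -1)) = Mul(-15, Rational(1, 10)) = Rational(-3, 2) ≈ -1.5000)
Function('r')(V, k) = 0 (Function('r')(V, k) = Mul(0, V) = 0)
Mul(I, Function('q')(Function('p')(-5, 1), Function('r')(7, 4))) = Mul(Rational(-3, 2), Mul(0, -5)) = Mul(Rational(-3, 2), 0) = 0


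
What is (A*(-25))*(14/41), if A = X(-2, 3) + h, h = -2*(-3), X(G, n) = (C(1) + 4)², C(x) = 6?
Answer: -37100/41 ≈ -904.88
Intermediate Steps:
X(G, n) = 100 (X(G, n) = (6 + 4)² = 10² = 100)
h = 6
A = 106 (A = 100 + 6 = 106)
(A*(-25))*(14/41) = (106*(-25))*(14/41) = -37100/41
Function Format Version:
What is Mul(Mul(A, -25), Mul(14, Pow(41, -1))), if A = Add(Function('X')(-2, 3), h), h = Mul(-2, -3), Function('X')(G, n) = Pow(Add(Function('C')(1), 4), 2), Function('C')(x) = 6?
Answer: Rational(-37100, 41) ≈ -904.88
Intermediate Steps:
Function('X')(G, n) = 100 (Function('X')(G, n) = Pow(Add(6, 4), 2) = Pow(10, 2) = 100)
h = 6
A = 106 (A = Add(100, 6) = 106)
Mul(Mul(A, -25), Mul(14, Pow(41, -1))) = Mul(Mul(106, -25), Mul(14, Pow(41, -1))) = Mul(-2650, Mul(14, Rational(1, 41))) = Mul(-2650, Rational(14, 41)) = Rational(-37100, 41)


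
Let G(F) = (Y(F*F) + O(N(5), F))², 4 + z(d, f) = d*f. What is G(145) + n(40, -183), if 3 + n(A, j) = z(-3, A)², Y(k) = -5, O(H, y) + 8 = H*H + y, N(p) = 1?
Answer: 33062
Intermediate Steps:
z(d, f) = -4 + d*f
O(H, y) = -8 + y + H² (O(H, y) = -8 + (H*H + y) = -8 + (H² + y) = -8 + (y + H²) = -8 + y + H²)
G(F) = (-12 + F)² (G(F) = (-5 + (-8 + F + 1²))² = (-5 + (-8 + F + 1))² = (-5 + (-7 + F))² = (-12 + F)²)
n(A, j) = -3 + (-4 - 3*A)²
G(145) + n(40, -183) = (-12 + 145)² + (-3 + (4 + 3*40)²) = 133² + (-3 + (4 + 120)²) = 17689 + (-3 + 124²) = 17689 + (-3 + 15376) = 17689 + 15373 = 33062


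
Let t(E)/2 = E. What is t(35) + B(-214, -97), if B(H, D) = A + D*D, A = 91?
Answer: 9570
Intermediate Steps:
t(E) = 2*E
B(H, D) = 91 + D² (B(H, D) = 91 + D*D = 91 + D²)
t(35) + B(-214, -97) = 2*35 + (91 + (-97)²) = 70 + (91 + 9409) = 70 + 9500 = 9570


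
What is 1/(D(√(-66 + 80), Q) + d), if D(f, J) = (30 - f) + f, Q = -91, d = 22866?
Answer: 1/22896 ≈ 4.3676e-5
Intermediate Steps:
D(f, J) = 30
1/(D(√(-66 + 80), Q) + d) = 1/(30 + 22866) = 1/22896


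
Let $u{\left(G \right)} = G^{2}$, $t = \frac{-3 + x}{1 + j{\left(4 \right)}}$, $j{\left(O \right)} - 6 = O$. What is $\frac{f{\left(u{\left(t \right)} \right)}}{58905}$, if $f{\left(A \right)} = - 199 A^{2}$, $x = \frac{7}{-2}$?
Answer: $- \frac{5683639}{13798849680} \approx -0.00041189$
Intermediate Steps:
$x = - \frac{7}{2}$ ($x = 7 \left(- \frac{1}{2}\right) = - \frac{7}{2} \approx -3.5$)
$j{\left(O \right)} = 6 + O$
$t = - \frac{13}{22}$ ($t = \frac{-3 - \frac{7}{2}}{1 + \left(6 + 4\right)} = - \frac{13}{2 \left(1 + 10\right)} = - \frac{13}{2 \cdot 11} = \left(- \frac{13}{2}\right) \frac{1}{11} = - \frac{13}{22} \approx -0.59091$)
$\frac{f{\left(u{\left(t \right)} \right)}}{58905} = \frac{\left(-199\right) \left(\left(- \frac{13}{22}\right)^{2}\right)^{2}}{58905} = - 199 \left(\frac{169}{484}\right)^{2} \cdot \frac{1}{58905} = \left(-199\right) \frac{28561}{234256} \cdot \frac{1}{58905} = \left(- \frac{5683639}{234256}\right) \frac{1}{58905} = - \frac{5683639}{13798849680}$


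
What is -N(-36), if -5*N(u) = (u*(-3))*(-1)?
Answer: -108/5 ≈ -21.600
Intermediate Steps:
N(u) = -3*u/5 (N(u) = -u*(-3)*(-1)/5 = -(-3*u)*(-1)/5 = -3*u/5)
-N(-36) = -(-3)*(-36)/5 = -1*108/5 = -108/5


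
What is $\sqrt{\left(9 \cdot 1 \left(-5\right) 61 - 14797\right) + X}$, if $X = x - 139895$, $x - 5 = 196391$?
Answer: $\sqrt{38959} \approx 197.38$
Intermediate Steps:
$x = 196396$ ($x = 5 + 196391 = 196396$)
$X = 56501$ ($X = 196396 - 139895 = 56501$)
$\sqrt{\left(9 \cdot 1 \left(-5\right) 61 - 14797\right) + X} = \sqrt{\left(9 \cdot 1 \left(-5\right) 61 - 14797\right) + 56501} = \sqrt{\left(9 \left(-5\right) 61 - 14797\right) + 56501} = \sqrt{\left(\left(-45\right) 61 - 14797\right) + 56501} = \sqrt{\left(-2745 - 14797\right) + 56501} = \sqrt{-17542 + 56501} = \sqrt{38959}$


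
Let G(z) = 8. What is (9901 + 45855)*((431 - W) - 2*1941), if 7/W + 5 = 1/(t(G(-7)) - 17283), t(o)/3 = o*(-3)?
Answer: -4172534982049/21694 ≈ -1.9234e+8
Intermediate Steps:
t(o) = -9*o (t(o) = 3*(o*(-3)) = 3*(-3*o) = -9*o)
W = -121485/86776 (W = 7/(-5 + 1/(-9*8 - 17283)) = 7/(-5 + 1/(-72 - 17283)) = 7/(-5 + 1/(-17355)) = 7/(-5 - 1/17355) = 7/(-86776/17355) = 7*(-17355/86776) = -121485/86776 ≈ -1.4000)
(9901 + 45855)*((431 - W) - 2*1941) = (9901 + 45855)*((431 - 1*(-121485/86776)) - 2*1941) = 55756*((431 + 121485/86776) - 3882) = 55756*(37521941/86776 - 3882) = 55756*(-299342491/86776) = -4172534982049/21694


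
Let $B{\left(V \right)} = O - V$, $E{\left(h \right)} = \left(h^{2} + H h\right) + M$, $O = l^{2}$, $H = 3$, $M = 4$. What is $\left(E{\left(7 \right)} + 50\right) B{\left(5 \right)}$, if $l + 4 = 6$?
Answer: $-124$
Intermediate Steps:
$l = 2$ ($l = -4 + 6 = 2$)
$O = 4$ ($O = 2^{2} = 4$)
$E{\left(h \right)} = 4 + h^{2} + 3 h$ ($E{\left(h \right)} = \left(h^{2} + 3 h\right) + 4 = 4 + h^{2} + 3 h$)
$B{\left(V \right)} = 4 - V$
$\left(E{\left(7 \right)} + 50\right) B{\left(5 \right)} = \left(\left(4 + 7^{2} + 3 \cdot 7\right) + 50\right) \left(4 - 5\right) = \left(\left(4 + 49 + 21\right) + 50\right) \left(4 - 5\right) = \left(74 + 50\right) \left(-1\right) = 124 \left(-1\right) = -124$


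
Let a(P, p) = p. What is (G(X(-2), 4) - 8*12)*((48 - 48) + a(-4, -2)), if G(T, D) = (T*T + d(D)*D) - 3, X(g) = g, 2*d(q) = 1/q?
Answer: 189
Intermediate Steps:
d(q) = 1/(2*q)
G(T, D) = -5/2 + T² (G(T, D) = (T*T + (1/(2*D))*D) - 3 = (T² + ½) - 3 = (½ + T²) - 3 = -5/2 + T²)
(G(X(-2), 4) - 8*12)*((48 - 48) + a(-4, -2)) = ((-5/2 + (-2)²) - 8*12)*((48 - 48) - 2) = ((-5/2 + 4) - 96)*(0 - 2) = (3/2 - 96)*(-2) = -189/2*(-2) = 189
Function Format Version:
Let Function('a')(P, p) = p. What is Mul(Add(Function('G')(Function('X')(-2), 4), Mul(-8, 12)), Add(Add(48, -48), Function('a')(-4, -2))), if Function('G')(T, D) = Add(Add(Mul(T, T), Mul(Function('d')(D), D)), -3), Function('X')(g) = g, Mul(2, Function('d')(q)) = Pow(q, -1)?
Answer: 189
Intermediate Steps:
Function('d')(q) = Mul(Rational(1, 2), Pow(q, -1))
Function('G')(T, D) = Add(Rational(-5, 2), Pow(T, 2)) (Function('G')(T, D) = Add(Add(Mul(T, T), Mul(Mul(Rational(1, 2), Pow(D, -1)), D)), -3) = Add(Add(Pow(T, 2), Rational(1, 2)), -3) = Add(Add(Rational(1, 2), Pow(T, 2)), -3) = Add(Rational(-5, 2), Pow(T, 2)))
Mul(Add(Function('G')(Function('X')(-2), 4), Mul(-8, 12)), Add(Add(48, -48), Function('a')(-4, -2))) = Mul(Add(Add(Rational(-5, 2), Pow(-2, 2)), Mul(-8, 12)), Add(Add(48, -48), -2)) = Mul(Add(Add(Rational(-5, 2), 4), -96), Add(0, -2)) = Mul(Add(Rational(3, 2), -96), -2) = Mul(Rational(-189, 2), -2) = 189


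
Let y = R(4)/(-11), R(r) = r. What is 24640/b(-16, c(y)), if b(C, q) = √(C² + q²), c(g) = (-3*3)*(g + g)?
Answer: 6776*√565/113 ≈ 1425.3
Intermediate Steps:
y = -4/11 (y = 4/(-11) = 4*(-1/11) = -4/11 ≈ -0.36364)
c(g) = -18*g
24640/b(-16, c(y)) = 24640/(√((-16)² + (-18*(-4/11))²)) = 24640/(√(256 + (72/11)²)) = 24640/(√(256 + 5184/121)) = 24640/(√(36160/121)) = 24640/((8*√565/11)) = 24640*(11*√565/4520) = 6776*√565/113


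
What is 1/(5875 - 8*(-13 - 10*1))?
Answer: 1/6059 ≈ 0.00016504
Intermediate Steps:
1/(5875 - 8*(-13 - 10*1)) = 1/(5875 - 8*(-13 - 10)) = 1/(5875 - 8*(-23)) = 1/(5875 + 184) = 1/6059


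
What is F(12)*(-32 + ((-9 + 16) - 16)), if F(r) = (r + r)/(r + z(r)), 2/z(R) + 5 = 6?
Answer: -492/7 ≈ -70.286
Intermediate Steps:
z(R) = 2 (z(R) = 2/(-5 + 6) = 2/1 = 2*1 = 2)
F(r) = 2*r/(2 + r) (F(r) = (r + r)/(r + 2) = (2*r)/(2 + r) = 2*r/(2 + r))
F(12)*(-32 + ((-9 + 16) - 16)) = (2*12/(2 + 12))*(-32 + ((-9 + 16) - 16)) = (2*12/14)*(-32 + (7 - 16)) = (2*12*(1/14))*(-32 - 9) = (12/7)*(-41) = -492/7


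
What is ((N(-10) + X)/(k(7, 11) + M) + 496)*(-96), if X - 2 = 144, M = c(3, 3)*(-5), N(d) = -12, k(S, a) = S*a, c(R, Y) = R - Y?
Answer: -3679296/77 ≈ -47783.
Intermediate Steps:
M = 0 (M = (3 - 1*3)*(-5) = (3 - 3)*(-5) = 0*(-5) = 0)
X = 146 (X = 2 + 144 = 146)
((N(-10) + X)/(k(7, 11) + M) + 496)*(-96) = ((-12 + 146)/(7*11 + 0) + 496)*(-96) = (134/(77 + 0) + 496)*(-96) = (134/77 + 496)*(-96) = (38326/77)*(-96) = -3679296/77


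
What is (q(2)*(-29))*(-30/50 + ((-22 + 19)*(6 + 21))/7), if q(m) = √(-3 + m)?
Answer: 12354*I/35 ≈ 352.97*I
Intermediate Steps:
(q(2)*(-29))*(-30/50 + ((-22 + 19)*(6 + 21))/7) = (√(-3 + 2)*(-29))*(-30/50 + ((-22 + 19)*(6 + 21))/7) = (√(-1)*(-29))*(-30*1/50 - 3*27*(⅐)) = (I*(-29))*(-⅗ - 81*⅐) = (-29*I)*(-⅗ - 81/7) = -29*I*(-426/35) = 12354*I/35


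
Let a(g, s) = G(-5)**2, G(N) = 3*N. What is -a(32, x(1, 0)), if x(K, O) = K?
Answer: -225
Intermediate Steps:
a(g, s) = 225 (a(g, s) = (3*(-5))**2 = (-15)**2 = 225)
-a(32, x(1, 0)) = -1*225 = -225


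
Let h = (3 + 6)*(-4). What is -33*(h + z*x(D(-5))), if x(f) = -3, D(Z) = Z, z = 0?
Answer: 1188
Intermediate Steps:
h = -36 (h = 9*(-4) = -36)
-33*(h + z*x(D(-5))) = -33*(-36 + 0*(-3)) = -33*(-36 + 0) = -33*(-36) = 1188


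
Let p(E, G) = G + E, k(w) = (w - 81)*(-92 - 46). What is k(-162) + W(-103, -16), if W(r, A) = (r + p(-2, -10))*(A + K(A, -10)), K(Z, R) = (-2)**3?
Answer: 36294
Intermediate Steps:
K(Z, R) = -8
k(w) = 11178 - 138*w (k(w) = (-81 + w)*(-138) = 11178 - 138*w)
p(E, G) = E + G
W(r, A) = (-12 + r)*(-8 + A) (W(r, A) = (r + (-2 - 10))*(A - 8) = (r - 12)*(-8 + A) = (-12 + r)*(-8 + A))
k(-162) + W(-103, -16) = (11178 - 138*(-162)) + (96 - 12*(-16) - 8*(-103) - 16*(-103)) = (11178 + 22356) + (96 + 192 + 824 + 1648) = 33534 + 2760 = 36294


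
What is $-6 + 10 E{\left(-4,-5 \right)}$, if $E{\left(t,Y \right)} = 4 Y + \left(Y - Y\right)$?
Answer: $-206$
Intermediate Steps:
$E{\left(t,Y \right)} = 4 Y$ ($E{\left(t,Y \right)} = 4 Y + 0 = 4 Y$)
$-6 + 10 E{\left(-4,-5 \right)} = -6 + 10 \cdot 4 \left(-5\right) = -6 + 10 \left(-20\right) = -6 - 200 = -206$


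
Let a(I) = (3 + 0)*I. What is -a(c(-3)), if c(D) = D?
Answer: 9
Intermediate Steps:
a(I) = 3*I
-a(c(-3)) = -3*(-3) = -1*(-9) = 9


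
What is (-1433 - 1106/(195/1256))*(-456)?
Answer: 253622792/65 ≈ 3.9019e+6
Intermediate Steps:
(-1433 - 1106/(195/1256))*(-456) = (-1433 - 1106/(195*(1/1256)))*(-456) = (-1433 - 1106/195/1256)*(-456) = (-1433 - 1106*1256/195)*(-456) = (-1433 - 1389136/195)*(-456) = -1668571/195*(-456) = 253622792/65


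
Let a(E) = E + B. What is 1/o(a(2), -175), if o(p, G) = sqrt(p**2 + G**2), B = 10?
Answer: sqrt(30769)/30769 ≈ 0.0057009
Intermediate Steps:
a(E) = 10 + E (a(E) = E + 10 = 10 + E)
o(p, G) = sqrt(G**2 + p**2)
1/o(a(2), -175) = 1/(sqrt((-175)**2 + (10 + 2)**2)) = 1/(sqrt(30625 + 12**2)) = 1/(sqrt(30625 + 144)) = 1/(sqrt(30769)) = sqrt(30769)/30769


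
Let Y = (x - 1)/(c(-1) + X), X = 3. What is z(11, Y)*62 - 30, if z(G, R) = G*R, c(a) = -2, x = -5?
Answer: -4122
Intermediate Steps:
Y = -6 (Y = (-5 - 1)/(-2 + 3) = -6/1 = -6*1 = -6)
z(11, Y)*62 - 30 = (11*(-6))*62 - 30 = -66*62 - 30 = -4092 - 30 = -4122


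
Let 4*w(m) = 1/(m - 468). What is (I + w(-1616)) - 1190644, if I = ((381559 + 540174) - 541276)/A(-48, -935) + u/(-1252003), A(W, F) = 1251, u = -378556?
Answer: -1726826674509705937/1450700884112 ≈ -1.1903e+6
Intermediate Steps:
w(m) = 1/(4*(-468 + m)) (w(m) = 1/(4*(m - 468)) = 1/(4*(-468 + m)))
I = 52978542103/174028417 (I = ((381559 + 540174) - 541276)/1251 - 378556/(-1252003) = (921733 - 541276)*(1/1251) - 378556*(-1/1252003) = 380457*(1/1251) + 378556/1252003 = 42273/139 + 378556/1252003 = 52978542103/174028417 ≈ 304.42)
(I + w(-1616)) - 1190644 = (52978542103/174028417 + 1/(4*(-468 - 1616))) - 1190644 = (52978542103/174028417 + (1/4)/(-2084)) - 1190644 = (52978542103/174028417 + (1/4)*(-1/2084)) - 1190644 = (52978542103/174028417 - 1/8336) - 1190644 = 441628952942191/1450700884112 - 1190644 = -1726826674509705937/1450700884112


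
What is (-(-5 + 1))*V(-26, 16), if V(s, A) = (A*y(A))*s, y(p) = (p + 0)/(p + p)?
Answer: -832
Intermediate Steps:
y(p) = ½ (y(p) = p/((2*p)) = p*(1/(2*p)) = ½)
V(s, A) = A*s/2 (V(s, A) = (A*(½))*s = (A/2)*s = A*s/2)
(-(-5 + 1))*V(-26, 16) = (-(-5 + 1))*((½)*16*(-26)) = -1*(-4)*(-208) = 4*(-208) = -832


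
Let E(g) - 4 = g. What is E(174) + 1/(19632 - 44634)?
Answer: 4450355/25002 ≈ 178.00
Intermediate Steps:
E(g) = 4 + g
E(174) + 1/(19632 - 44634) = (4 + 174) + 1/(19632 - 44634) = 178 + 1/(-25002) = 178 - 1/25002 = 4450355/25002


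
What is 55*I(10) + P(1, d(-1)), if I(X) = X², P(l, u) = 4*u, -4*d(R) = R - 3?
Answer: 5504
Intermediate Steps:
d(R) = ¾ - R/4 (d(R) = -(R - 3)/4 = -(-3 + R)/4 = ¾ - R/4)
55*I(10) + P(1, d(-1)) = 55*10² + 4*(¾ - ¼*(-1)) = 55*100 + 4*(¾ + ¼) = 5500 + 4*1 = 5500 + 4 = 5504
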